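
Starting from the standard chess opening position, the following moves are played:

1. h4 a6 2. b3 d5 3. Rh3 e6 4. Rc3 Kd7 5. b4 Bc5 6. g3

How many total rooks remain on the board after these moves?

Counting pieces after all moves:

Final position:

  a b c d e f g h
  ─────────────────
8│♜ ♞ ♝ ♛ · · ♞ ♜│8
7│· ♟ ♟ ♚ · ♟ ♟ ♟│7
6│♟ · · · ♟ · · ·│6
5│· · ♝ ♟ · · · ·│5
4│· ♙ · · · · · ♙│4
3│· · ♖ · · · ♙ ·│3
2│♙ · ♙ ♙ ♙ ♙ · ·│2
1│♖ ♘ ♗ ♕ ♔ ♗ ♘ ·│1
  ─────────────────
  a b c d e f g h


4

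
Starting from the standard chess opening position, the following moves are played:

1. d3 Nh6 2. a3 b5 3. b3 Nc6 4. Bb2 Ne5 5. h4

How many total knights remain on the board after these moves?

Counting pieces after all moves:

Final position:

  a b c d e f g h
  ─────────────────
8│♜ · ♝ ♛ ♚ ♝ · ♜│8
7│♟ · ♟ ♟ ♟ ♟ ♟ ♟│7
6│· · · · · · · ♞│6
5│· ♟ · · ♞ · · ·│5
4│· · · · · · · ♙│4
3│♙ ♙ · ♙ · · · ·│3
2│· ♗ ♙ · ♙ ♙ ♙ ·│2
1│♖ ♘ · ♕ ♔ ♗ ♘ ♖│1
  ─────────────────
  a b c d e f g h


4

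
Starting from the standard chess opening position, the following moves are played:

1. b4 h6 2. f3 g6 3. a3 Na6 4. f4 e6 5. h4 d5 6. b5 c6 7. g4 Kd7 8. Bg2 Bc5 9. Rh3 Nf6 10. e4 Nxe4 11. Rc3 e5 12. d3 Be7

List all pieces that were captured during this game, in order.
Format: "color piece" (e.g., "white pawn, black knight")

Tracking captures:
  Nxe4: captured white pawn

white pawn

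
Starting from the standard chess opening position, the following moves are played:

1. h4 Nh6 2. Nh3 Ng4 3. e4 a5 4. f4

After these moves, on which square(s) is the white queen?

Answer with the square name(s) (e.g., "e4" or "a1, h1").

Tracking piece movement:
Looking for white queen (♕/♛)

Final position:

  a b c d e f g h
  ─────────────────
8│♜ ♞ ♝ ♛ ♚ ♝ · ♜│8
7│· ♟ ♟ ♟ ♟ ♟ ♟ ♟│7
6│· · · · · · · ·│6
5│♟ · · · · · · ·│5
4│· · · · ♙ ♙ ♞ ♙│4
3│· · · · · · · ♘│3
2│♙ ♙ ♙ ♙ · · ♙ ·│2
1│♖ ♘ ♗ ♕ ♔ ♗ · ♖│1
  ─────────────────
  a b c d e f g h


d1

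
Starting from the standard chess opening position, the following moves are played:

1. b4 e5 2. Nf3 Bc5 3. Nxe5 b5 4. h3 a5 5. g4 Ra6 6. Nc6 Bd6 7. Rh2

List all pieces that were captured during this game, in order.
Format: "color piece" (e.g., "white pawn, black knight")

Tracking captures:
  Nxe5: captured black pawn

black pawn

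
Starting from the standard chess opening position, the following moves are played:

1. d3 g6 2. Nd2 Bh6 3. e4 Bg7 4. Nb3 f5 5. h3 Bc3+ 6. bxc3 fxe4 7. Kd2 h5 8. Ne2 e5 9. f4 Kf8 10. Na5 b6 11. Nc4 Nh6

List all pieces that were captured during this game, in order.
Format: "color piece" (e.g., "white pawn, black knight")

Tracking captures:
  bxc3: captured black bishop
  fxe4: captured white pawn

black bishop, white pawn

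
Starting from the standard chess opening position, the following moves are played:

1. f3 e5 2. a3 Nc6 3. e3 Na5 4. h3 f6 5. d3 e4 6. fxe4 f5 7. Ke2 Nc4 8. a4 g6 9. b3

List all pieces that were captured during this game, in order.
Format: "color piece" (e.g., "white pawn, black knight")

Tracking captures:
  fxe4: captured black pawn

black pawn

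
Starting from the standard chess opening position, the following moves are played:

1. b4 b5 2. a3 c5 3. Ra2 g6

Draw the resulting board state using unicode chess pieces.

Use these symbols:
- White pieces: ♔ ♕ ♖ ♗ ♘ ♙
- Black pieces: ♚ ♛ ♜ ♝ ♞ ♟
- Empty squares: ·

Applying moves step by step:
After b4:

♜ ♞ ♝ ♛ ♚ ♝ ♞ ♜
♟ ♟ ♟ ♟ ♟ ♟ ♟ ♟
· · · · · · · ·
· · · · · · · ·
· ♙ · · · · · ·
· · · · · · · ·
♙ · ♙ ♙ ♙ ♙ ♙ ♙
♖ ♘ ♗ ♕ ♔ ♗ ♘ ♖


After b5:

♜ ♞ ♝ ♛ ♚ ♝ ♞ ♜
♟ · ♟ ♟ ♟ ♟ ♟ ♟
· · · · · · · ·
· ♟ · · · · · ·
· ♙ · · · · · ·
· · · · · · · ·
♙ · ♙ ♙ ♙ ♙ ♙ ♙
♖ ♘ ♗ ♕ ♔ ♗ ♘ ♖


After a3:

♜ ♞ ♝ ♛ ♚ ♝ ♞ ♜
♟ · ♟ ♟ ♟ ♟ ♟ ♟
· · · · · · · ·
· ♟ · · · · · ·
· ♙ · · · · · ·
♙ · · · · · · ·
· · ♙ ♙ ♙ ♙ ♙ ♙
♖ ♘ ♗ ♕ ♔ ♗ ♘ ♖


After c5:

♜ ♞ ♝ ♛ ♚ ♝ ♞ ♜
♟ · · ♟ ♟ ♟ ♟ ♟
· · · · · · · ·
· ♟ ♟ · · · · ·
· ♙ · · · · · ·
♙ · · · · · · ·
· · ♙ ♙ ♙ ♙ ♙ ♙
♖ ♘ ♗ ♕ ♔ ♗ ♘ ♖


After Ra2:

♜ ♞ ♝ ♛ ♚ ♝ ♞ ♜
♟ · · ♟ ♟ ♟ ♟ ♟
· · · · · · · ·
· ♟ ♟ · · · · ·
· ♙ · · · · · ·
♙ · · · · · · ·
♖ · ♙ ♙ ♙ ♙ ♙ ♙
· ♘ ♗ ♕ ♔ ♗ ♘ ♖


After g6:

♜ ♞ ♝ ♛ ♚ ♝ ♞ ♜
♟ · · ♟ ♟ ♟ · ♟
· · · · · · ♟ ·
· ♟ ♟ · · · · ·
· ♙ · · · · · ·
♙ · · · · · · ·
♖ · ♙ ♙ ♙ ♙ ♙ ♙
· ♘ ♗ ♕ ♔ ♗ ♘ ♖



  a b c d e f g h
  ─────────────────
8│♜ ♞ ♝ ♛ ♚ ♝ ♞ ♜│8
7│♟ · · ♟ ♟ ♟ · ♟│7
6│· · · · · · ♟ ·│6
5│· ♟ ♟ · · · · ·│5
4│· ♙ · · · · · ·│4
3│♙ · · · · · · ·│3
2│♖ · ♙ ♙ ♙ ♙ ♙ ♙│2
1│· ♘ ♗ ♕ ♔ ♗ ♘ ♖│1
  ─────────────────
  a b c d e f g h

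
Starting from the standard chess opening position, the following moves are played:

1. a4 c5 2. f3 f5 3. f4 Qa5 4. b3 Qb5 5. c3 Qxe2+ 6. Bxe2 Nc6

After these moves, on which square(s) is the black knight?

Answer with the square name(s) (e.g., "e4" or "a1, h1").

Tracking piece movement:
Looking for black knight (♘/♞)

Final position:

  a b c d e f g h
  ─────────────────
8│♜ · ♝ · ♚ ♝ ♞ ♜│8
7│♟ ♟ · ♟ ♟ · ♟ ♟│7
6│· · ♞ · · · · ·│6
5│· · ♟ · · ♟ · ·│5
4│♙ · · · · ♙ · ·│4
3│· ♙ ♙ · · · · ·│3
2│· · · ♙ ♗ · ♙ ♙│2
1│♖ ♘ ♗ ♕ ♔ · ♘ ♖│1
  ─────────────────
  a b c d e f g h


c6, g8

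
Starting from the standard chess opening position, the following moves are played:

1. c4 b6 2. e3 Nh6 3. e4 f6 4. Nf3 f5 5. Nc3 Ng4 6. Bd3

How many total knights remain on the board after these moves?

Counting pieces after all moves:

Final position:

  a b c d e f g h
  ─────────────────
8│♜ ♞ ♝ ♛ ♚ ♝ · ♜│8
7│♟ · ♟ ♟ ♟ · ♟ ♟│7
6│· ♟ · · · · · ·│6
5│· · · · · ♟ · ·│5
4│· · ♙ · ♙ · ♞ ·│4
3│· · ♘ ♗ · ♘ · ·│3
2│♙ ♙ · ♙ · ♙ ♙ ♙│2
1│♖ · ♗ ♕ ♔ · · ♖│1
  ─────────────────
  a b c d e f g h


4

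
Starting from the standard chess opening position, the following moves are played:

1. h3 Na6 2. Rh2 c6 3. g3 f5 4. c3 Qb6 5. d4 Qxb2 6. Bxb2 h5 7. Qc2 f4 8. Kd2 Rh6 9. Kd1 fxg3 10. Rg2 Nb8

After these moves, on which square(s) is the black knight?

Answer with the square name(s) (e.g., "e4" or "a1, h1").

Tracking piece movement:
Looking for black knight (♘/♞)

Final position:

  a b c d e f g h
  ─────────────────
8│♜ ♞ ♝ · ♚ ♝ ♞ ·│8
7│♟ ♟ · ♟ ♟ · ♟ ·│7
6│· · ♟ · · · · ♜│6
5│· · · · · · · ♟│5
4│· · · ♙ · · · ·│4
3│· · ♙ · · · ♟ ♙│3
2│♙ ♗ ♕ · ♙ ♙ ♖ ·│2
1│♖ ♘ · ♔ · ♗ ♘ ·│1
  ─────────────────
  a b c d e f g h


b8, g8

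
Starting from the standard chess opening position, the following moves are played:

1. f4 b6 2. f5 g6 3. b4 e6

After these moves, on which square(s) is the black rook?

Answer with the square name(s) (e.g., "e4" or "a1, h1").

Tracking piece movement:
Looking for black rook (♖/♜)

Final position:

  a b c d e f g h
  ─────────────────
8│♜ ♞ ♝ ♛ ♚ ♝ ♞ ♜│8
7│♟ · ♟ ♟ · ♟ · ♟│7
6│· ♟ · · ♟ · ♟ ·│6
5│· · · · · ♙ · ·│5
4│· ♙ · · · · · ·│4
3│· · · · · · · ·│3
2│♙ · ♙ ♙ ♙ · ♙ ♙│2
1│♖ ♘ ♗ ♕ ♔ ♗ ♘ ♖│1
  ─────────────────
  a b c d e f g h


a8, h8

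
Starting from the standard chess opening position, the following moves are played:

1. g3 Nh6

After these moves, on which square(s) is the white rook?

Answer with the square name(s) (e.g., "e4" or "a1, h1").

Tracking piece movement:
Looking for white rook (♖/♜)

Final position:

  a b c d e f g h
  ─────────────────
8│♜ ♞ ♝ ♛ ♚ ♝ · ♜│8
7│♟ ♟ ♟ ♟ ♟ ♟ ♟ ♟│7
6│· · · · · · · ♞│6
5│· · · · · · · ·│5
4│· · · · · · · ·│4
3│· · · · · · ♙ ·│3
2│♙ ♙ ♙ ♙ ♙ ♙ · ♙│2
1│♖ ♘ ♗ ♕ ♔ ♗ ♘ ♖│1
  ─────────────────
  a b c d e f g h


a1, h1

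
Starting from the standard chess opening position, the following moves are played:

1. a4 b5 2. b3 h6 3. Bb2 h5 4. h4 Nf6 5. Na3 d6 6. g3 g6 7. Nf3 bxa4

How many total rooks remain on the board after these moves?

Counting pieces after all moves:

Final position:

  a b c d e f g h
  ─────────────────
8│♜ ♞ ♝ ♛ ♚ ♝ · ♜│8
7│♟ · ♟ · ♟ ♟ · ·│7
6│· · · ♟ · ♞ ♟ ·│6
5│· · · · · · · ♟│5
4│♟ · · · · · · ♙│4
3│♘ ♙ · · · ♘ ♙ ·│3
2│· ♗ ♙ ♙ ♙ ♙ · ·│2
1│♖ · · ♕ ♔ ♗ · ♖│1
  ─────────────────
  a b c d e f g h


4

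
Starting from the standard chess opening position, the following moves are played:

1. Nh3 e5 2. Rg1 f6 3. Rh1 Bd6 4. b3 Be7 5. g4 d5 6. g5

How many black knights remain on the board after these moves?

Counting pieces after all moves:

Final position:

  a b c d e f g h
  ─────────────────
8│♜ ♞ ♝ ♛ ♚ · ♞ ♜│8
7│♟ ♟ ♟ · ♝ · ♟ ♟│7
6│· · · · · ♟ · ·│6
5│· · · ♟ ♟ · ♙ ·│5
4│· · · · · · · ·│4
3│· ♙ · · · · · ♘│3
2│♙ · ♙ ♙ ♙ ♙ · ♙│2
1│♖ ♘ ♗ ♕ ♔ ♗ · ♖│1
  ─────────────────
  a b c d e f g h


2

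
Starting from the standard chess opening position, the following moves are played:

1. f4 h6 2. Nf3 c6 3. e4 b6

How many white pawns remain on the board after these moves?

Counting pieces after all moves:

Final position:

  a b c d e f g h
  ─────────────────
8│♜ ♞ ♝ ♛ ♚ ♝ ♞ ♜│8
7│♟ · · ♟ ♟ ♟ ♟ ·│7
6│· ♟ ♟ · · · · ♟│6
5│· · · · · · · ·│5
4│· · · · ♙ ♙ · ·│4
3│· · · · · ♘ · ·│3
2│♙ ♙ ♙ ♙ · · ♙ ♙│2
1│♖ ♘ ♗ ♕ ♔ ♗ · ♖│1
  ─────────────────
  a b c d e f g h


8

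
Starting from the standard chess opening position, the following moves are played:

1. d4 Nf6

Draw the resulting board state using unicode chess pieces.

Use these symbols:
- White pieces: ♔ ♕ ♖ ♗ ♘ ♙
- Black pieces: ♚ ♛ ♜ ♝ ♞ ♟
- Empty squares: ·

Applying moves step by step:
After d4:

♜ ♞ ♝ ♛ ♚ ♝ ♞ ♜
♟ ♟ ♟ ♟ ♟ ♟ ♟ ♟
· · · · · · · ·
· · · · · · · ·
· · · ♙ · · · ·
· · · · · · · ·
♙ ♙ ♙ · ♙ ♙ ♙ ♙
♖ ♘ ♗ ♕ ♔ ♗ ♘ ♖


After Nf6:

♜ ♞ ♝ ♛ ♚ ♝ · ♜
♟ ♟ ♟ ♟ ♟ ♟ ♟ ♟
· · · · · ♞ · ·
· · · · · · · ·
· · · ♙ · · · ·
· · · · · · · ·
♙ ♙ ♙ · ♙ ♙ ♙ ♙
♖ ♘ ♗ ♕ ♔ ♗ ♘ ♖



  a b c d e f g h
  ─────────────────
8│♜ ♞ ♝ ♛ ♚ ♝ · ♜│8
7│♟ ♟ ♟ ♟ ♟ ♟ ♟ ♟│7
6│· · · · · ♞ · ·│6
5│· · · · · · · ·│5
4│· · · ♙ · · · ·│4
3│· · · · · · · ·│3
2│♙ ♙ ♙ · ♙ ♙ ♙ ♙│2
1│♖ ♘ ♗ ♕ ♔ ♗ ♘ ♖│1
  ─────────────────
  a b c d e f g h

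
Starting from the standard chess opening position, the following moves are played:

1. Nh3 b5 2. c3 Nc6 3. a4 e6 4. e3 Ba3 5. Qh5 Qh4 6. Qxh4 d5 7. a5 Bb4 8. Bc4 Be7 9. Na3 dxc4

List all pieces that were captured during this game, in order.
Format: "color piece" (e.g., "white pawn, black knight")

Tracking captures:
  Qxh4: captured black queen
  dxc4: captured white bishop

black queen, white bishop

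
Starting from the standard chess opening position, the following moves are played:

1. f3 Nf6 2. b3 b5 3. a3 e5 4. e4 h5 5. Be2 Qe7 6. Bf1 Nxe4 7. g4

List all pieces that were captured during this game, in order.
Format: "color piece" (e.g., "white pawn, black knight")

Tracking captures:
  Nxe4: captured white pawn

white pawn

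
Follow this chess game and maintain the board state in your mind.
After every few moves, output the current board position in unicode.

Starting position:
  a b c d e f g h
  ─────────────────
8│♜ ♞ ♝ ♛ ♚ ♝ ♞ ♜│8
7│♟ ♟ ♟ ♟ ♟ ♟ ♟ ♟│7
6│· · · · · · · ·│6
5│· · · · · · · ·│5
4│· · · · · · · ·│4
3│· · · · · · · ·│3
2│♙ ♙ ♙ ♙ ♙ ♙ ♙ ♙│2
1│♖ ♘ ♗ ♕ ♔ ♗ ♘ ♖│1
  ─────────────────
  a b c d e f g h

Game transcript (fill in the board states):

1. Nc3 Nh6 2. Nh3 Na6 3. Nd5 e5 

  a b c d e f g h
  ─────────────────
8│♜ · ♝ ♛ ♚ ♝ · ♜│8
7│♟ ♟ ♟ ♟ · ♟ ♟ ♟│7
6│♞ · · · · · · ♞│6
5│· · · ♘ ♟ · · ·│5
4│· · · · · · · ·│4
3│· · · · · · · ♘│3
2│♙ ♙ ♙ ♙ ♙ ♙ ♙ ♙│2
1│♖ · ♗ ♕ ♔ ♗ · ♖│1
  ─────────────────
  a b c d e f g h

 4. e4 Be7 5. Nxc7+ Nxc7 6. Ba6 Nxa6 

  a b c d e f g h
  ─────────────────
8│♜ · ♝ ♛ ♚ · · ♜│8
7│♟ ♟ · ♟ ♝ ♟ ♟ ♟│7
6│♞ · · · · · · ♞│6
5│· · · · ♟ · · ·│5
4│· · · · ♙ · · ·│4
3│· · · · · · · ♘│3
2│♙ ♙ ♙ ♙ · ♙ ♙ ♙│2
1│♖ · ♗ ♕ ♔ · · ♖│1
  ─────────────────
  a b c d e f g h

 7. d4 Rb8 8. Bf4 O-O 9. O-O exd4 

  a b c d e f g h
  ─────────────────
8│· ♜ ♝ ♛ · ♜ ♚ ·│8
7│♟ ♟ · ♟ ♝ ♟ ♟ ♟│7
6│♞ · · · · · · ♞│6
5│· · · · · · · ·│5
4│· · · ♟ ♙ ♗ · ·│4
3│· · · · · · · ♘│3
2│♙ ♙ ♙ · · ♙ ♙ ♙│2
1│♖ · · ♕ · ♖ ♔ ·│1
  ─────────────────
  a b c d e f g h

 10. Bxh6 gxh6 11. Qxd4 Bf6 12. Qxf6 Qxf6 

  a b c d e f g h
  ─────────────────
8│· ♜ ♝ · · ♜ ♚ ·│8
7│♟ ♟ · ♟ · ♟ · ♟│7
6│♞ · · · · ♛ · ♟│6
5│· · · · · · · ·│5
4│· · · · ♙ · · ·│4
3│· · · · · · · ♘│3
2│♙ ♙ ♙ · · ♙ ♙ ♙│2
1│♖ · · · · ♖ ♔ ·│1
  ─────────────────
  a b c d e f g h



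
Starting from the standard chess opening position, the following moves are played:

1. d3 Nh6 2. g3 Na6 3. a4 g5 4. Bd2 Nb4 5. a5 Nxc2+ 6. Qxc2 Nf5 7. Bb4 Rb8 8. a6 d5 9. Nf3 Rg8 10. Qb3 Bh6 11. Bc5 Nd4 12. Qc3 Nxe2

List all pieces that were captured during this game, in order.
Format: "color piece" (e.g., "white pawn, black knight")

Tracking captures:
  Nxc2+: captured white pawn
  Qxc2: captured black knight
  Nxe2: captured white pawn

white pawn, black knight, white pawn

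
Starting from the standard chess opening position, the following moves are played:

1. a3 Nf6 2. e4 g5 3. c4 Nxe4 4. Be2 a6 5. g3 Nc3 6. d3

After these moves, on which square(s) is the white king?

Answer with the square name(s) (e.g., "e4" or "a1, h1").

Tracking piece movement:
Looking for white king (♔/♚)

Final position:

  a b c d e f g h
  ─────────────────
8│♜ ♞ ♝ ♛ ♚ ♝ · ♜│8
7│· ♟ ♟ ♟ ♟ ♟ · ♟│7
6│♟ · · · · · · ·│6
5│· · · · · · ♟ ·│5
4│· · ♙ · · · · ·│4
3│♙ · ♞ ♙ · · ♙ ·│3
2│· ♙ · · ♗ ♙ · ♙│2
1│♖ ♘ ♗ ♕ ♔ · ♘ ♖│1
  ─────────────────
  a b c d e f g h


e1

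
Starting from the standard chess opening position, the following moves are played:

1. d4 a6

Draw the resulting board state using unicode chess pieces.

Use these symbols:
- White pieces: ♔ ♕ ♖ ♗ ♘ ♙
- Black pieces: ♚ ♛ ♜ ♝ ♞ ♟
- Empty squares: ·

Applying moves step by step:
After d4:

♜ ♞ ♝ ♛ ♚ ♝ ♞ ♜
♟ ♟ ♟ ♟ ♟ ♟ ♟ ♟
· · · · · · · ·
· · · · · · · ·
· · · ♙ · · · ·
· · · · · · · ·
♙ ♙ ♙ · ♙ ♙ ♙ ♙
♖ ♘ ♗ ♕ ♔ ♗ ♘ ♖


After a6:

♜ ♞ ♝ ♛ ♚ ♝ ♞ ♜
· ♟ ♟ ♟ ♟ ♟ ♟ ♟
♟ · · · · · · ·
· · · · · · · ·
· · · ♙ · · · ·
· · · · · · · ·
♙ ♙ ♙ · ♙ ♙ ♙ ♙
♖ ♘ ♗ ♕ ♔ ♗ ♘ ♖



  a b c d e f g h
  ─────────────────
8│♜ ♞ ♝ ♛ ♚ ♝ ♞ ♜│8
7│· ♟ ♟ ♟ ♟ ♟ ♟ ♟│7
6│♟ · · · · · · ·│6
5│· · · · · · · ·│5
4│· · · ♙ · · · ·│4
3│· · · · · · · ·│3
2│♙ ♙ ♙ · ♙ ♙ ♙ ♙│2
1│♖ ♘ ♗ ♕ ♔ ♗ ♘ ♖│1
  ─────────────────
  a b c d e f g h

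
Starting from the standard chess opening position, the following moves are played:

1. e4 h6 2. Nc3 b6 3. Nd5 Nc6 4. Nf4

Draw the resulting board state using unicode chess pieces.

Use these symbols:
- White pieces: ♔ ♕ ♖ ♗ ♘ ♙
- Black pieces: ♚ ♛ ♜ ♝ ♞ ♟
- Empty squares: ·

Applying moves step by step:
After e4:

♜ ♞ ♝ ♛ ♚ ♝ ♞ ♜
♟ ♟ ♟ ♟ ♟ ♟ ♟ ♟
· · · · · · · ·
· · · · · · · ·
· · · · ♙ · · ·
· · · · · · · ·
♙ ♙ ♙ ♙ · ♙ ♙ ♙
♖ ♘ ♗ ♕ ♔ ♗ ♘ ♖


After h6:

♜ ♞ ♝ ♛ ♚ ♝ ♞ ♜
♟ ♟ ♟ ♟ ♟ ♟ ♟ ·
· · · · · · · ♟
· · · · · · · ·
· · · · ♙ · · ·
· · · · · · · ·
♙ ♙ ♙ ♙ · ♙ ♙ ♙
♖ ♘ ♗ ♕ ♔ ♗ ♘ ♖


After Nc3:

♜ ♞ ♝ ♛ ♚ ♝ ♞ ♜
♟ ♟ ♟ ♟ ♟ ♟ ♟ ·
· · · · · · · ♟
· · · · · · · ·
· · · · ♙ · · ·
· · ♘ · · · · ·
♙ ♙ ♙ ♙ · ♙ ♙ ♙
♖ · ♗ ♕ ♔ ♗ ♘ ♖


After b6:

♜ ♞ ♝ ♛ ♚ ♝ ♞ ♜
♟ · ♟ ♟ ♟ ♟ ♟ ·
· ♟ · · · · · ♟
· · · · · · · ·
· · · · ♙ · · ·
· · ♘ · · · · ·
♙ ♙ ♙ ♙ · ♙ ♙ ♙
♖ · ♗ ♕ ♔ ♗ ♘ ♖


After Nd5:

♜ ♞ ♝ ♛ ♚ ♝ ♞ ♜
♟ · ♟ ♟ ♟ ♟ ♟ ·
· ♟ · · · · · ♟
· · · ♘ · · · ·
· · · · ♙ · · ·
· · · · · · · ·
♙ ♙ ♙ ♙ · ♙ ♙ ♙
♖ · ♗ ♕ ♔ ♗ ♘ ♖


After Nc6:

♜ · ♝ ♛ ♚ ♝ ♞ ♜
♟ · ♟ ♟ ♟ ♟ ♟ ·
· ♟ ♞ · · · · ♟
· · · ♘ · · · ·
· · · · ♙ · · ·
· · · · · · · ·
♙ ♙ ♙ ♙ · ♙ ♙ ♙
♖ · ♗ ♕ ♔ ♗ ♘ ♖


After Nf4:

♜ · ♝ ♛ ♚ ♝ ♞ ♜
♟ · ♟ ♟ ♟ ♟ ♟ ·
· ♟ ♞ · · · · ♟
· · · · · · · ·
· · · · ♙ ♘ · ·
· · · · · · · ·
♙ ♙ ♙ ♙ · ♙ ♙ ♙
♖ · ♗ ♕ ♔ ♗ ♘ ♖



  a b c d e f g h
  ─────────────────
8│♜ · ♝ ♛ ♚ ♝ ♞ ♜│8
7│♟ · ♟ ♟ ♟ ♟ ♟ ·│7
6│· ♟ ♞ · · · · ♟│6
5│· · · · · · · ·│5
4│· · · · ♙ ♘ · ·│4
3│· · · · · · · ·│3
2│♙ ♙ ♙ ♙ · ♙ ♙ ♙│2
1│♖ · ♗ ♕ ♔ ♗ ♘ ♖│1
  ─────────────────
  a b c d e f g h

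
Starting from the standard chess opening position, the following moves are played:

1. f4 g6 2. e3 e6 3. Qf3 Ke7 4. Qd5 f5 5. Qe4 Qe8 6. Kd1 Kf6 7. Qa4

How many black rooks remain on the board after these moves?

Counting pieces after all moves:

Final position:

  a b c d e f g h
  ─────────────────
8│♜ ♞ ♝ · ♛ ♝ ♞ ♜│8
7│♟ ♟ ♟ ♟ · · · ♟│7
6│· · · · ♟ ♚ ♟ ·│6
5│· · · · · ♟ · ·│5
4│♕ · · · · ♙ · ·│4
3│· · · · ♙ · · ·│3
2│♙ ♙ ♙ ♙ · · ♙ ♙│2
1│♖ ♘ ♗ ♔ · ♗ ♘ ♖│1
  ─────────────────
  a b c d e f g h


2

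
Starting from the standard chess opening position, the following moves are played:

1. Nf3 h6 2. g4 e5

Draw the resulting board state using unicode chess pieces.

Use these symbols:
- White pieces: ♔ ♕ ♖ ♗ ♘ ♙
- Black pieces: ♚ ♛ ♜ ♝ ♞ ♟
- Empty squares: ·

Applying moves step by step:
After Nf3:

♜ ♞ ♝ ♛ ♚ ♝ ♞ ♜
♟ ♟ ♟ ♟ ♟ ♟ ♟ ♟
· · · · · · · ·
· · · · · · · ·
· · · · · · · ·
· · · · · ♘ · ·
♙ ♙ ♙ ♙ ♙ ♙ ♙ ♙
♖ ♘ ♗ ♕ ♔ ♗ · ♖


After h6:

♜ ♞ ♝ ♛ ♚ ♝ ♞ ♜
♟ ♟ ♟ ♟ ♟ ♟ ♟ ·
· · · · · · · ♟
· · · · · · · ·
· · · · · · · ·
· · · · · ♘ · ·
♙ ♙ ♙ ♙ ♙ ♙ ♙ ♙
♖ ♘ ♗ ♕ ♔ ♗ · ♖


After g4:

♜ ♞ ♝ ♛ ♚ ♝ ♞ ♜
♟ ♟ ♟ ♟ ♟ ♟ ♟ ·
· · · · · · · ♟
· · · · · · · ·
· · · · · · ♙ ·
· · · · · ♘ · ·
♙ ♙ ♙ ♙ ♙ ♙ · ♙
♖ ♘ ♗ ♕ ♔ ♗ · ♖


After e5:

♜ ♞ ♝ ♛ ♚ ♝ ♞ ♜
♟ ♟ ♟ ♟ · ♟ ♟ ·
· · · · · · · ♟
· · · · ♟ · · ·
· · · · · · ♙ ·
· · · · · ♘ · ·
♙ ♙ ♙ ♙ ♙ ♙ · ♙
♖ ♘ ♗ ♕ ♔ ♗ · ♖



  a b c d e f g h
  ─────────────────
8│♜ ♞ ♝ ♛ ♚ ♝ ♞ ♜│8
7│♟ ♟ ♟ ♟ · ♟ ♟ ·│7
6│· · · · · · · ♟│6
5│· · · · ♟ · · ·│5
4│· · · · · · ♙ ·│4
3│· · · · · ♘ · ·│3
2│♙ ♙ ♙ ♙ ♙ ♙ · ♙│2
1│♖ ♘ ♗ ♕ ♔ ♗ · ♖│1
  ─────────────────
  a b c d e f g h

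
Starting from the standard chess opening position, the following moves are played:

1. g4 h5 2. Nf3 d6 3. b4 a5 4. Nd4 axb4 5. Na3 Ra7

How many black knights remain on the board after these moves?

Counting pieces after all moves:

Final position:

  a b c d e f g h
  ─────────────────
8│· ♞ ♝ ♛ ♚ ♝ ♞ ♜│8
7│♜ ♟ ♟ · ♟ ♟ ♟ ·│7
6│· · · ♟ · · · ·│6
5│· · · · · · · ♟│5
4│· ♟ · ♘ · · ♙ ·│4
3│♘ · · · · · · ·│3
2│♙ · ♙ ♙ ♙ ♙ · ♙│2
1│♖ · ♗ ♕ ♔ ♗ · ♖│1
  ─────────────────
  a b c d e f g h


2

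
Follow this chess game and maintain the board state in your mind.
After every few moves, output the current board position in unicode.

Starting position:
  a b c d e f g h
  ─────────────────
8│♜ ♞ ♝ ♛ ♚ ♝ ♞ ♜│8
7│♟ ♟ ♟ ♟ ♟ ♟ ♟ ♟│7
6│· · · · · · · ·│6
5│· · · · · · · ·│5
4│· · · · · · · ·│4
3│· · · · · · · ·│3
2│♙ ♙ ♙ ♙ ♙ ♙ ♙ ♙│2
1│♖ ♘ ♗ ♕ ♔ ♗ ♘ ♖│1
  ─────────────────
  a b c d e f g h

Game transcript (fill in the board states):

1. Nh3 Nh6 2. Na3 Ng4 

  a b c d e f g h
  ─────────────────
8│♜ ♞ ♝ ♛ ♚ ♝ · ♜│8
7│♟ ♟ ♟ ♟ ♟ ♟ ♟ ♟│7
6│· · · · · · · ·│6
5│· · · · · · · ·│5
4│· · · · · · ♞ ·│4
3│♘ · · · · · · ♘│3
2│♙ ♙ ♙ ♙ ♙ ♙ ♙ ♙│2
1│♖ · ♗ ♕ ♔ ♗ · ♖│1
  ─────────────────
  a b c d e f g h

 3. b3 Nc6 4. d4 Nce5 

  a b c d e f g h
  ─────────────────
8│♜ · ♝ ♛ ♚ ♝ · ♜│8
7│♟ ♟ ♟ ♟ ♟ ♟ ♟ ♟│7
6│· · · · · · · ·│6
5│· · · · ♞ · · ·│5
4│· · · ♙ · · ♞ ·│4
3│♘ ♙ · · · · · ♘│3
2│♙ · ♙ · ♙ ♙ ♙ ♙│2
1│♖ · ♗ ♕ ♔ ♗ · ♖│1
  ─────────────────
  a b c d e f g h

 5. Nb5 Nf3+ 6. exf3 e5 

  a b c d e f g h
  ─────────────────
8│♜ · ♝ ♛ ♚ ♝ · ♜│8
7│♟ ♟ ♟ ♟ · ♟ ♟ ♟│7
6│· · · · · · · ·│6
5│· ♘ · · ♟ · · ·│5
4│· · · ♙ · · ♞ ·│4
3│· ♙ · · · ♙ · ♘│3
2│♙ · ♙ · · ♙ ♙ ♙│2
1│♖ · ♗ ♕ ♔ ♗ · ♖│1
  ─────────────────
  a b c d e f g h

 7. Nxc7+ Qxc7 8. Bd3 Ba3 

  a b c d e f g h
  ─────────────────
8│♜ · ♝ · ♚ · · ♜│8
7│♟ ♟ ♛ ♟ · ♟ ♟ ♟│7
6│· · · · · · · ·│6
5│· · · · ♟ · · ·│5
4│· · · ♙ · · ♞ ·│4
3│♝ ♙ · ♗ · ♙ · ♘│3
2│♙ · ♙ · · ♙ ♙ ♙│2
1│♖ · ♗ ♕ ♔ · · ♖│1
  ─────────────────
  a b c d e f g h

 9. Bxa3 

  a b c d e f g h
  ─────────────────
8│♜ · ♝ · ♚ · · ♜│8
7│♟ ♟ ♛ ♟ · ♟ ♟ ♟│7
6│· · · · · · · ·│6
5│· · · · ♟ · · ·│5
4│· · · ♙ · · ♞ ·│4
3│♗ ♙ · ♗ · ♙ · ♘│3
2│♙ · ♙ · · ♙ ♙ ♙│2
1│♖ · · ♕ ♔ · · ♖│1
  ─────────────────
  a b c d e f g h


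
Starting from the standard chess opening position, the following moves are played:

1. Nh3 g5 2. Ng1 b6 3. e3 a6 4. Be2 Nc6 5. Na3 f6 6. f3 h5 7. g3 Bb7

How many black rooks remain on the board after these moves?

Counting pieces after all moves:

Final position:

  a b c d e f g h
  ─────────────────
8│♜ · · ♛ ♚ ♝ ♞ ♜│8
7│· ♝ ♟ ♟ ♟ · · ·│7
6│♟ ♟ ♞ · · ♟ · ·│6
5│· · · · · · ♟ ♟│5
4│· · · · · · · ·│4
3│♘ · · · ♙ ♙ ♙ ·│3
2│♙ ♙ ♙ ♙ ♗ · · ♙│2
1│♖ · ♗ ♕ ♔ · ♘ ♖│1
  ─────────────────
  a b c d e f g h


2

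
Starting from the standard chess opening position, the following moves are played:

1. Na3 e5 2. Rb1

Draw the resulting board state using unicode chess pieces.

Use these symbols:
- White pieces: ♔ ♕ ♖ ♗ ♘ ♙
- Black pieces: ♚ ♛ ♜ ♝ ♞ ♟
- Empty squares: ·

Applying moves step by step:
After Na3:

♜ ♞ ♝ ♛ ♚ ♝ ♞ ♜
♟ ♟ ♟ ♟ ♟ ♟ ♟ ♟
· · · · · · · ·
· · · · · · · ·
· · · · · · · ·
♘ · · · · · · ·
♙ ♙ ♙ ♙ ♙ ♙ ♙ ♙
♖ · ♗ ♕ ♔ ♗ ♘ ♖


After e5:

♜ ♞ ♝ ♛ ♚ ♝ ♞ ♜
♟ ♟ ♟ ♟ · ♟ ♟ ♟
· · · · · · · ·
· · · · ♟ · · ·
· · · · · · · ·
♘ · · · · · · ·
♙ ♙ ♙ ♙ ♙ ♙ ♙ ♙
♖ · ♗ ♕ ♔ ♗ ♘ ♖


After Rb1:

♜ ♞ ♝ ♛ ♚ ♝ ♞ ♜
♟ ♟ ♟ ♟ · ♟ ♟ ♟
· · · · · · · ·
· · · · ♟ · · ·
· · · · · · · ·
♘ · · · · · · ·
♙ ♙ ♙ ♙ ♙ ♙ ♙ ♙
· ♖ ♗ ♕ ♔ ♗ ♘ ♖



  a b c d e f g h
  ─────────────────
8│♜ ♞ ♝ ♛ ♚ ♝ ♞ ♜│8
7│♟ ♟ ♟ ♟ · ♟ ♟ ♟│7
6│· · · · · · · ·│6
5│· · · · ♟ · · ·│5
4│· · · · · · · ·│4
3│♘ · · · · · · ·│3
2│♙ ♙ ♙ ♙ ♙ ♙ ♙ ♙│2
1│· ♖ ♗ ♕ ♔ ♗ ♘ ♖│1
  ─────────────────
  a b c d e f g h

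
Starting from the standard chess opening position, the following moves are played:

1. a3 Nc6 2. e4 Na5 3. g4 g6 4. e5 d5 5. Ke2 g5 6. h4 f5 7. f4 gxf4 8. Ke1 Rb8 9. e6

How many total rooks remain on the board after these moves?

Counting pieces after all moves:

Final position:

  a b c d e f g h
  ─────────────────
8│· ♜ ♝ ♛ ♚ ♝ ♞ ♜│8
7│♟ ♟ ♟ · ♟ · · ♟│7
6│· · · · ♙ · · ·│6
5│♞ · · ♟ · ♟ · ·│5
4│· · · · · ♟ ♙ ♙│4
3│♙ · · · · · · ·│3
2│· ♙ ♙ ♙ · · · ·│2
1│♖ ♘ ♗ ♕ ♔ ♗ ♘ ♖│1
  ─────────────────
  a b c d e f g h


4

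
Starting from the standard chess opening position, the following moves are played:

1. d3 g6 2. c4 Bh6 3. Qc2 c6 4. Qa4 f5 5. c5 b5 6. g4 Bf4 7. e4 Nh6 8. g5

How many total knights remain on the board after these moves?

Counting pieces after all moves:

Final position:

  a b c d e f g h
  ─────────────────
8│♜ ♞ ♝ ♛ ♚ · · ♜│8
7│♟ · · ♟ ♟ · · ♟│7
6│· · ♟ · · · ♟ ♞│6
5│· ♟ ♙ · · ♟ ♙ ·│5
4│♕ · · · ♙ ♝ · ·│4
3│· · · ♙ · · · ·│3
2│♙ ♙ · · · ♙ · ♙│2
1│♖ ♘ ♗ · ♔ ♗ ♘ ♖│1
  ─────────────────
  a b c d e f g h


4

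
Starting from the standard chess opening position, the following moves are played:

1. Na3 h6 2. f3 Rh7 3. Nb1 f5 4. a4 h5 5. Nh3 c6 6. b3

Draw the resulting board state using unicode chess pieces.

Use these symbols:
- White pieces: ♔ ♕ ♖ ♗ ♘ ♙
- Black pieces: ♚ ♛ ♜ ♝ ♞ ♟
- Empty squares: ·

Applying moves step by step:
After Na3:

♜ ♞ ♝ ♛ ♚ ♝ ♞ ♜
♟ ♟ ♟ ♟ ♟ ♟ ♟ ♟
· · · · · · · ·
· · · · · · · ·
· · · · · · · ·
♘ · · · · · · ·
♙ ♙ ♙ ♙ ♙ ♙ ♙ ♙
♖ · ♗ ♕ ♔ ♗ ♘ ♖


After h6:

♜ ♞ ♝ ♛ ♚ ♝ ♞ ♜
♟ ♟ ♟ ♟ ♟ ♟ ♟ ·
· · · · · · · ♟
· · · · · · · ·
· · · · · · · ·
♘ · · · · · · ·
♙ ♙ ♙ ♙ ♙ ♙ ♙ ♙
♖ · ♗ ♕ ♔ ♗ ♘ ♖


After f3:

♜ ♞ ♝ ♛ ♚ ♝ ♞ ♜
♟ ♟ ♟ ♟ ♟ ♟ ♟ ·
· · · · · · · ♟
· · · · · · · ·
· · · · · · · ·
♘ · · · · ♙ · ·
♙ ♙ ♙ ♙ ♙ · ♙ ♙
♖ · ♗ ♕ ♔ ♗ ♘ ♖


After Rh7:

♜ ♞ ♝ ♛ ♚ ♝ ♞ ·
♟ ♟ ♟ ♟ ♟ ♟ ♟ ♜
· · · · · · · ♟
· · · · · · · ·
· · · · · · · ·
♘ · · · · ♙ · ·
♙ ♙ ♙ ♙ ♙ · ♙ ♙
♖ · ♗ ♕ ♔ ♗ ♘ ♖


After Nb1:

♜ ♞ ♝ ♛ ♚ ♝ ♞ ·
♟ ♟ ♟ ♟ ♟ ♟ ♟ ♜
· · · · · · · ♟
· · · · · · · ·
· · · · · · · ·
· · · · · ♙ · ·
♙ ♙ ♙ ♙ ♙ · ♙ ♙
♖ ♘ ♗ ♕ ♔ ♗ ♘ ♖


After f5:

♜ ♞ ♝ ♛ ♚ ♝ ♞ ·
♟ ♟ ♟ ♟ ♟ · ♟ ♜
· · · · · · · ♟
· · · · · ♟ · ·
· · · · · · · ·
· · · · · ♙ · ·
♙ ♙ ♙ ♙ ♙ · ♙ ♙
♖ ♘ ♗ ♕ ♔ ♗ ♘ ♖


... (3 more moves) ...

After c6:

♜ ♞ ♝ ♛ ♚ ♝ ♞ ·
♟ ♟ · ♟ ♟ · ♟ ♜
· · ♟ · · · · ·
· · · · · ♟ · ♟
♙ · · · · · · ·
· · · · · ♙ · ♘
· ♙ ♙ ♙ ♙ · ♙ ♙
♖ ♘ ♗ ♕ ♔ ♗ · ♖


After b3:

♜ ♞ ♝ ♛ ♚ ♝ ♞ ·
♟ ♟ · ♟ ♟ · ♟ ♜
· · ♟ · · · · ·
· · · · · ♟ · ♟
♙ · · · · · · ·
· ♙ · · · ♙ · ♘
· · ♙ ♙ ♙ · ♙ ♙
♖ ♘ ♗ ♕ ♔ ♗ · ♖



  a b c d e f g h
  ─────────────────
8│♜ ♞ ♝ ♛ ♚ ♝ ♞ ·│8
7│♟ ♟ · ♟ ♟ · ♟ ♜│7
6│· · ♟ · · · · ·│6
5│· · · · · ♟ · ♟│5
4│♙ · · · · · · ·│4
3│· ♙ · · · ♙ · ♘│3
2│· · ♙ ♙ ♙ · ♙ ♙│2
1│♖ ♘ ♗ ♕ ♔ ♗ · ♖│1
  ─────────────────
  a b c d e f g h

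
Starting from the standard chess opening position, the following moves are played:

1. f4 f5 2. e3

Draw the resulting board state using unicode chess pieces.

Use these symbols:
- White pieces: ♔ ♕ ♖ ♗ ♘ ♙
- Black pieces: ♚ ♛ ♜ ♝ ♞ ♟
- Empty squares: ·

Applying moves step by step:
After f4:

♜ ♞ ♝ ♛ ♚ ♝ ♞ ♜
♟ ♟ ♟ ♟ ♟ ♟ ♟ ♟
· · · · · · · ·
· · · · · · · ·
· · · · · ♙ · ·
· · · · · · · ·
♙ ♙ ♙ ♙ ♙ · ♙ ♙
♖ ♘ ♗ ♕ ♔ ♗ ♘ ♖


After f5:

♜ ♞ ♝ ♛ ♚ ♝ ♞ ♜
♟ ♟ ♟ ♟ ♟ · ♟ ♟
· · · · · · · ·
· · · · · ♟ · ·
· · · · · ♙ · ·
· · · · · · · ·
♙ ♙ ♙ ♙ ♙ · ♙ ♙
♖ ♘ ♗ ♕ ♔ ♗ ♘ ♖


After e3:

♜ ♞ ♝ ♛ ♚ ♝ ♞ ♜
♟ ♟ ♟ ♟ ♟ · ♟ ♟
· · · · · · · ·
· · · · · ♟ · ·
· · · · · ♙ · ·
· · · · ♙ · · ·
♙ ♙ ♙ ♙ · · ♙ ♙
♖ ♘ ♗ ♕ ♔ ♗ ♘ ♖



  a b c d e f g h
  ─────────────────
8│♜ ♞ ♝ ♛ ♚ ♝ ♞ ♜│8
7│♟ ♟ ♟ ♟ ♟ · ♟ ♟│7
6│· · · · · · · ·│6
5│· · · · · ♟ · ·│5
4│· · · · · ♙ · ·│4
3│· · · · ♙ · · ·│3
2│♙ ♙ ♙ ♙ · · ♙ ♙│2
1│♖ ♘ ♗ ♕ ♔ ♗ ♘ ♖│1
  ─────────────────
  a b c d e f g h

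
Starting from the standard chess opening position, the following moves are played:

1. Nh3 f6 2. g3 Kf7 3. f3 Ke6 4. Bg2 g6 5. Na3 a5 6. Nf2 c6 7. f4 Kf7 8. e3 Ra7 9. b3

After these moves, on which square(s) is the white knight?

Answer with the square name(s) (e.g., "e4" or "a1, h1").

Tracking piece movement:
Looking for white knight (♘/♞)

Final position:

  a b c d e f g h
  ─────────────────
8│· ♞ ♝ ♛ · ♝ ♞ ♜│8
7│♜ ♟ · ♟ ♟ ♚ · ♟│7
6│· · ♟ · · ♟ ♟ ·│6
5│♟ · · · · · · ·│5
4│· · · · · ♙ · ·│4
3│♘ ♙ · · ♙ · ♙ ·│3
2│♙ · ♙ ♙ · ♘ ♗ ♙│2
1│♖ · ♗ ♕ ♔ · · ♖│1
  ─────────────────
  a b c d e f g h


a3, f2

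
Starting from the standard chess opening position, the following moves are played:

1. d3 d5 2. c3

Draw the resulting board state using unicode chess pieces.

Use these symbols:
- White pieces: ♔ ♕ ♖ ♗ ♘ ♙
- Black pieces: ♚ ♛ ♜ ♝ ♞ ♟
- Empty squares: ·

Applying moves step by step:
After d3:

♜ ♞ ♝ ♛ ♚ ♝ ♞ ♜
♟ ♟ ♟ ♟ ♟ ♟ ♟ ♟
· · · · · · · ·
· · · · · · · ·
· · · · · · · ·
· · · ♙ · · · ·
♙ ♙ ♙ · ♙ ♙ ♙ ♙
♖ ♘ ♗ ♕ ♔ ♗ ♘ ♖


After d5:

♜ ♞ ♝ ♛ ♚ ♝ ♞ ♜
♟ ♟ ♟ · ♟ ♟ ♟ ♟
· · · · · · · ·
· · · ♟ · · · ·
· · · · · · · ·
· · · ♙ · · · ·
♙ ♙ ♙ · ♙ ♙ ♙ ♙
♖ ♘ ♗ ♕ ♔ ♗ ♘ ♖


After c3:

♜ ♞ ♝ ♛ ♚ ♝ ♞ ♜
♟ ♟ ♟ · ♟ ♟ ♟ ♟
· · · · · · · ·
· · · ♟ · · · ·
· · · · · · · ·
· · ♙ ♙ · · · ·
♙ ♙ · · ♙ ♙ ♙ ♙
♖ ♘ ♗ ♕ ♔ ♗ ♘ ♖



  a b c d e f g h
  ─────────────────
8│♜ ♞ ♝ ♛ ♚ ♝ ♞ ♜│8
7│♟ ♟ ♟ · ♟ ♟ ♟ ♟│7
6│· · · · · · · ·│6
5│· · · ♟ · · · ·│5
4│· · · · · · · ·│4
3│· · ♙ ♙ · · · ·│3
2│♙ ♙ · · ♙ ♙ ♙ ♙│2
1│♖ ♘ ♗ ♕ ♔ ♗ ♘ ♖│1
  ─────────────────
  a b c d e f g h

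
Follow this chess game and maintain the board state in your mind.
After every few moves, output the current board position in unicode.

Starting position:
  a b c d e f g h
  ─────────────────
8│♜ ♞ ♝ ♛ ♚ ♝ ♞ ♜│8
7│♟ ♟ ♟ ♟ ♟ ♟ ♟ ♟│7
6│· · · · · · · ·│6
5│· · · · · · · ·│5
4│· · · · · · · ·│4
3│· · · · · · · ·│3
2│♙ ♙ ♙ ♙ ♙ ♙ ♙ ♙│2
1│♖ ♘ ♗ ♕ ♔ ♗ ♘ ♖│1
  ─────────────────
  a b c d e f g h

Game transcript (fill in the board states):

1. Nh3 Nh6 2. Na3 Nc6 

  a b c d e f g h
  ─────────────────
8│♜ · ♝ ♛ ♚ ♝ · ♜│8
7│♟ ♟ ♟ ♟ ♟ ♟ ♟ ♟│7
6│· · ♞ · · · · ♞│6
5│· · · · · · · ·│5
4│· · · · · · · ·│4
3│♘ · · · · · · ♘│3
2│♙ ♙ ♙ ♙ ♙ ♙ ♙ ♙│2
1│♖ · ♗ ♕ ♔ ♗ · ♖│1
  ─────────────────
  a b c d e f g h

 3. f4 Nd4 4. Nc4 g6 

  a b c d e f g h
  ─────────────────
8│♜ · ♝ ♛ ♚ ♝ · ♜│8
7│♟ ♟ ♟ ♟ ♟ ♟ · ♟│7
6│· · · · · · ♟ ♞│6
5│· · · · · · · ·│5
4│· · ♘ ♞ · ♙ · ·│4
3│· · · · · · · ♘│3
2│♙ ♙ ♙ ♙ ♙ · ♙ ♙│2
1│♖ · ♗ ♕ ♔ ♗ · ♖│1
  ─────────────────
  a b c d e f g h

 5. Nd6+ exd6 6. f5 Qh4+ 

  a b c d e f g h
  ─────────────────
8│♜ · ♝ · ♚ ♝ · ♜│8
7│♟ ♟ ♟ ♟ · ♟ · ♟│7
6│· · · ♟ · · ♟ ♞│6
5│· · · · · ♙ · ·│5
4│· · · ♞ · · · ♛│4
3│· · · · · · · ♘│3
2│♙ ♙ ♙ ♙ ♙ · ♙ ♙│2
1│♖ · ♗ ♕ ♔ ♗ · ♖│1
  ─────────────────
  a b c d e f g h

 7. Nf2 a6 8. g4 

  a b c d e f g h
  ─────────────────
8│♜ · ♝ · ♚ ♝ · ♜│8
7│· ♟ ♟ ♟ · ♟ · ♟│7
6│♟ · · ♟ · · ♟ ♞│6
5│· · · · · ♙ · ·│5
4│· · · ♞ · · ♙ ♛│4
3│· · · · · · · ·│3
2│♙ ♙ ♙ ♙ ♙ ♘ · ♙│2
1│♖ · ♗ ♕ ♔ ♗ · ♖│1
  ─────────────────
  a b c d e f g h


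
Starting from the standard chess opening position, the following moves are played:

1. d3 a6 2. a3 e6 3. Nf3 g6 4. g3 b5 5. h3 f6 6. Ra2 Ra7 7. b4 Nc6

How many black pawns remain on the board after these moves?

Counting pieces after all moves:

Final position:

  a b c d e f g h
  ─────────────────
8│· · ♝ ♛ ♚ ♝ ♞ ♜│8
7│♜ · ♟ ♟ · · · ♟│7
6│♟ · ♞ · ♟ ♟ ♟ ·│6
5│· ♟ · · · · · ·│5
4│· ♙ · · · · · ·│4
3│♙ · · ♙ · ♘ ♙ ♙│3
2│♖ · ♙ · ♙ ♙ · ·│2
1│· ♘ ♗ ♕ ♔ ♗ · ♖│1
  ─────────────────
  a b c d e f g h


8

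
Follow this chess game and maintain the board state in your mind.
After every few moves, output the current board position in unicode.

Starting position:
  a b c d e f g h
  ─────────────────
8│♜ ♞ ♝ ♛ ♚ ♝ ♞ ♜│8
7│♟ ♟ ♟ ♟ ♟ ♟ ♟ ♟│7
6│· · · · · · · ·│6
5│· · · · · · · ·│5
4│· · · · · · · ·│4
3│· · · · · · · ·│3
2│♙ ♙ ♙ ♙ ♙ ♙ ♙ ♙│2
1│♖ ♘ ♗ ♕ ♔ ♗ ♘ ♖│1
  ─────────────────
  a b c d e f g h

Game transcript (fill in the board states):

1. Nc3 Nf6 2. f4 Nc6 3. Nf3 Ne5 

  a b c d e f g h
  ─────────────────
8│♜ · ♝ ♛ ♚ ♝ · ♜│8
7│♟ ♟ ♟ ♟ ♟ ♟ ♟ ♟│7
6│· · · · · ♞ · ·│6
5│· · · · ♞ · · ·│5
4│· · · · · ♙ · ·│4
3│· · ♘ · · ♘ · ·│3
2│♙ ♙ ♙ ♙ ♙ · ♙ ♙│2
1│♖ · ♗ ♕ ♔ ♗ · ♖│1
  ─────────────────
  a b c d e f g h

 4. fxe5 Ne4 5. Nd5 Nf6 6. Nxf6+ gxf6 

  a b c d e f g h
  ─────────────────
8│♜ · ♝ ♛ ♚ ♝ · ♜│8
7│♟ ♟ ♟ ♟ ♟ ♟ · ♟│7
6│· · · · · ♟ · ·│6
5│· · · · ♙ · · ·│5
4│· · · · · · · ·│4
3│· · · · · ♘ · ·│3
2│♙ ♙ ♙ ♙ ♙ · ♙ ♙│2
1│♖ · ♗ ♕ ♔ ♗ · ♖│1
  ─────────────────
  a b c d e f g h

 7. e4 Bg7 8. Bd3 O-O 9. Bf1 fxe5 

  a b c d e f g h
  ─────────────────
8│♜ · ♝ ♛ · ♜ ♚ ·│8
7│♟ ♟ ♟ ♟ ♟ ♟ ♝ ♟│7
6│· · · · · · · ·│6
5│· · · · ♟ · · ·│5
4│· · · · ♙ · · ·│4
3│· · · · · ♘ · ·│3
2│♙ ♙ ♙ ♙ · · ♙ ♙│2
1│♖ · ♗ ♕ ♔ ♗ · ♖│1
  ─────────────────
  a b c d e f g h

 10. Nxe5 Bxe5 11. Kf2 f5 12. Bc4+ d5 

  a b c d e f g h
  ─────────────────
8│♜ · ♝ ♛ · ♜ ♚ ·│8
7│♟ ♟ ♟ · ♟ · · ♟│7
6│· · · · · · · ·│6
5│· · · ♟ ♝ ♟ · ·│5
4│· · ♗ · ♙ · · ·│4
3│· · · · · · · ·│3
2│♙ ♙ ♙ ♙ · ♔ ♙ ♙│2
1│♖ · ♗ ♕ · · · ♖│1
  ─────────────────
  a b c d e f g h

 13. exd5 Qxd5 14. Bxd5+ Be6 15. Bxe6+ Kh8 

  a b c d e f g h
  ─────────────────
8│♜ · · · · ♜ · ♚│8
7│♟ ♟ ♟ · ♟ · · ♟│7
6│· · · · ♗ · · ·│6
5│· · · · ♝ ♟ · ·│5
4│· · · · · · · ·│4
3│· · · · · · · ·│3
2│♙ ♙ ♙ ♙ · ♔ ♙ ♙│2
1│♖ · ♗ ♕ · · · ♖│1
  ─────────────────
  a b c d e f g h

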